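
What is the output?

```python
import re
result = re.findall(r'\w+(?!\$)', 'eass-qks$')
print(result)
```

['eass', 'qk']

`(?!…)`/`(?<!…)` only lets a position through if the neighbouring text does NOT match; no characters are consumed.
Matches: at [0:4] → 'eass'; at [5:7] → 'qk'.
With no groups in the pattern, `findall` gives back each whole match — 2 here.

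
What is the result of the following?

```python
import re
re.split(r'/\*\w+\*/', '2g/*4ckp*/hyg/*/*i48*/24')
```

['2g', 'hyg/*', '24']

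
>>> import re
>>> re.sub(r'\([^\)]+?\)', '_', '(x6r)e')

'_e'

Matches: at [0:5] → '(x6r)'.
Every occurrence is swapped for '_'.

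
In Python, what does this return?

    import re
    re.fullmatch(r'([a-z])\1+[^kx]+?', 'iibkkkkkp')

`\1` has to match the exact text group 1 already captured.
For `fullmatch`, every character of the input must be accounted for by the pattern.
Here the pattern can't cover the whole string, so the call returns None.

None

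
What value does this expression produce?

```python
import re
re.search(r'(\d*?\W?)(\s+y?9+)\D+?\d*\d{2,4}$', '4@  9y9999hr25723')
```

None

Pattern: zero or more of a digit (lazy), then optionally a non-word character (captured); then one or more of whitespace, then optionally a literal 'y', then one or more of the literal '9' (captured); then one or more of a non-digit (lazy), then zero or more of a digit; then 2 to 4 of a digit; then anchored at the end.
`search` walks the string left to right and returns the first match it finds.
Here no position works, so the call returns None.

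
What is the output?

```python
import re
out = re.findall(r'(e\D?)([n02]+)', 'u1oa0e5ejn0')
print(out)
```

[('ej', 'n0')]

Pattern: the literal 'e', then optionally a non-digit (captured); then one or more of one of [n02] (captured).
Matches: at [7:11] match 'ejn0', groups = ('ej', 'n0').
2 groups means the one result is a tuple of 2 captured strings — 1 here.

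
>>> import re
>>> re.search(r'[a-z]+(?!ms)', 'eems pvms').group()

'eems'

A negative assertion filters positions out without eating any characters.
The match spans [0:4] → 'eems'.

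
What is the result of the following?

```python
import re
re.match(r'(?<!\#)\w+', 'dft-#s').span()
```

(0, 3)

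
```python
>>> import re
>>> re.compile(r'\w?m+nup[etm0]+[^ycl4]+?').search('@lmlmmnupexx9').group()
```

A `+?`/`*?`/`{m,n}?` starts at its minimum and grows only as far as needed for what follows to match.
The match spans [3:11] → 'lmmnupex'.

'lmmnupex'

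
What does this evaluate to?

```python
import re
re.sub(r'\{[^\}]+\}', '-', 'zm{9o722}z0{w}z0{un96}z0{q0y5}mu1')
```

'zm-z0-z0-z0-mu1'

`sub` substitutes '-' at each match site.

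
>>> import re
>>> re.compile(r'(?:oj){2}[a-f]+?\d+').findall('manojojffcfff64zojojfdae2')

With no groups in the pattern, `findall` gives back each whole match — 2 here.

['ojojffcfff64', 'ojojfdae2']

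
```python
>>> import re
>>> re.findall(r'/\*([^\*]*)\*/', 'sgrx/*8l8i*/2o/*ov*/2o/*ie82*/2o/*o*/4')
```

['8l8i', 'ov', 'ie82', 'o']

Scanning left to right: at [4:12] match '/*8l8i*/', group 1 = '8l8i'; at [14:20] match '/*ov*/', group 1 = 'ov'; at [22:30] match '/*ie82*/', group 1 = 'ie82'; at [32:37] match '/*o*/', group 1 = 'o'.
`findall` collects group 1 from each match (4 total).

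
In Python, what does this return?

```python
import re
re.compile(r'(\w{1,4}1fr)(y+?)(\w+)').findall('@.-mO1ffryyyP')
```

`findall` packs the 3 group values into a tuple for every match.
Nothing in the string satisfies the pattern, so the list is empty.

[]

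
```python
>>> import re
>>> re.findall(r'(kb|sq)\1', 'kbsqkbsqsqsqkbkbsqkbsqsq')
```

`\1` is not a pattern — it's the concrete string captured by group 1, re-applied verbatim.
Because there's exactly one group, `findall` drops the full match and keeps group 1 from each hit.

['sq', 'kb', 'sq']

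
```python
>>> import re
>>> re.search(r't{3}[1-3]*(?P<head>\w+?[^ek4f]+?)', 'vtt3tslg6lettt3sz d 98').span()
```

(11, 17)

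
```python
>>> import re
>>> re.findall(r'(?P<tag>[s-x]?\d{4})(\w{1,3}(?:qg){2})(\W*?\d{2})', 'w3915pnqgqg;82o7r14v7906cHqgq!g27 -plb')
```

[('w3915', 'pnqgqg', ';82')]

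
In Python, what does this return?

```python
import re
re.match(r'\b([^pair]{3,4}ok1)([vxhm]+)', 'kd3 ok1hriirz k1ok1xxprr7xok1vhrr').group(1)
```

'kd3 ok1'

This matches a word boundary (`\b`, zero-width); then 3 to 4 of any character except [pair], then the literal 'ok1' (captured); then one or more of one of [vxhm] (captured).
`match` is anchored at position 0; if the pattern doesn't fit there, it returns None.
The match spans [0:8] → 'kd3 ok1h'.
Captured: group 1 = 'kd3 ok1', group 2 = 'h'.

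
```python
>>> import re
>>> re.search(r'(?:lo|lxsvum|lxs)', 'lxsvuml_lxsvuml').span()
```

Alternation tries branches left to right and keeps the first one that lets the overall match succeed at that position.
The match spans [0:6] → 'lxsvum'.

(0, 6)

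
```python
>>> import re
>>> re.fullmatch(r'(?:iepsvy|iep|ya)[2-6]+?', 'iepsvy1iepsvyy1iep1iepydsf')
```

None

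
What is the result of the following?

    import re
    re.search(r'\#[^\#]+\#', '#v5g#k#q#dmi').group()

'#v5g#'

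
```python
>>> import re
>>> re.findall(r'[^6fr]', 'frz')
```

Pattern: any character except [6fr].
Matches: at [2:3] → 'z'.
With no groups in the pattern, `findall` gives back each whole match — 1 here.

['z']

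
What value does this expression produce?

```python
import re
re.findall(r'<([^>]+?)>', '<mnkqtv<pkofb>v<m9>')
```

['mnkqtv<pkofb', 'm9']

Matches: at [0:14] match '<mnkqtv<pkofb>', group 1 = 'mnkqtv<pkofb'; at [15:19] match '<m9>', group 1 = 'm9'.
Because there's exactly one group, `findall` drops the full match and keeps group 1 from each hit.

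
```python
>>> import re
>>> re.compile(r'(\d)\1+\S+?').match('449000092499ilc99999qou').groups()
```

`\1` is not a pattern — it's the concrete string captured by group 1, re-applied verbatim.
`re.match` won't scan ahead — the pattern has to work from the very first character.
The match spans [0:3] → '449'.
Captured: group 1 = '4'.

('4',)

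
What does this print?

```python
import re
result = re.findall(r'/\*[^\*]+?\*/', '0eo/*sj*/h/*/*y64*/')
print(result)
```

['/*sj*/', '/*y64*/']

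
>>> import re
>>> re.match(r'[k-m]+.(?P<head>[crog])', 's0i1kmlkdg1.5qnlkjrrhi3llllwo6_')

None

Pattern: one or more of a character in [k-m], then any character; then one of [crog] (captured as 'head').
`re.match` won't scan ahead — the pattern has to work from the very first character.
Here the string doesn't start with a match, so the call returns None.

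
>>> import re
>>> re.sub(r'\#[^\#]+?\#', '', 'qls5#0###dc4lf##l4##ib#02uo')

Every occurrence is swapped for ''.

'qls5#02uo'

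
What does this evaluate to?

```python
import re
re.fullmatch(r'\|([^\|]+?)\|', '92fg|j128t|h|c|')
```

`re.fullmatch` is like wrapping the pattern in `^…$` (in single-line mode).
Here the pattern can't cover the whole string, so the call returns None.

None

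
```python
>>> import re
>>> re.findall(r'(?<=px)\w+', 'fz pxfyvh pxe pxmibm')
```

['fyvh', 'e', 'mibm']

The `(?=…)`/`(?<=…)` assertion just peeks at neighbouring text; it doesn't advance the match position.
Scanning left to right: at [5:9] → 'fyvh'; at [12:13] → 'e'; at [16:20] → 'mibm'.
Since nothing is captured, `findall` lists the 3 matched substrings directly.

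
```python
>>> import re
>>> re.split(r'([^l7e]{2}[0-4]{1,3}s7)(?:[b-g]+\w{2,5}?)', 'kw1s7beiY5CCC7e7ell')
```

['', 'kw1s7', '5CCC7e7ell']

This matches exactly 2 of any character except [l7e], then 1 to 3 of a character in [0-4], then the literal 's7' (captured); then one or more of a character in [b-g], then 2 to 5 of a word character (lazy) (non-capturing group).
Matches to split on: at [0:9] → 'kw1s7beiY'.
`re.split` interleaves the captured-group text with the surrounding fragments.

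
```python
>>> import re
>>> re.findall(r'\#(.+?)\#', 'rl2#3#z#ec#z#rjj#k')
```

Because the quantifier is non-greedy, it stops expanding at the earliest point where the rest of the pattern can succeed.
Walking the string: at [3:6] match '#3#', group 1 = '3'; at [7:11] match '#ec#', group 1 = 'ec'; at [12:17] match '#rjj#', group 1 = 'rjj'.
Because there's exactly one group, `findall` drops the full match and keeps group 1 from each hit.

['3', 'ec', 'rjj']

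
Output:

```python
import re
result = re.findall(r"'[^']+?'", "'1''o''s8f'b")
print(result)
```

Scanning left to right: at [0:3] → "'1'"; at [3:6] → "'o'"; at [6:11] → "'s8f'".
No capturing groups, so `findall` returns the 3 full match strings.

["'1'", "'o'", "'s8f'"]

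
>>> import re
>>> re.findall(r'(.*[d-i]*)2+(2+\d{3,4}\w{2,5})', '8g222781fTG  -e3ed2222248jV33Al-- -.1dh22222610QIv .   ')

The pattern matches zero or more of any character, then zero or more of a character in [d-i] (captured); then one or more of a literal '2'; then one or more of the literal '2', then 3 to 4 of a digit, then 2 to 5 of a word character (captured).
Matches: at [0:50] match '8g222781fTG  -e3ed2222248jV33Al-- -.1dh22222610QIv', groups = ('8g222781fTG  -e3ed2222248jV33Al-- -.1dh222', '2610QIv').
Multiple groups make `findall` return tuples — one 2-tuple for the one match.

[('8g222781fTG  -e3ed2222248jV33Al-- -.1dh222', '2610QIv')]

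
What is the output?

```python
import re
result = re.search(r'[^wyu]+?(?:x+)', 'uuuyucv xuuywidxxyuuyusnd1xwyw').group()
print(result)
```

This matches one or more of any character except [wyu] (lazy); then one or more of a literal 'x' (non-capturing group).
`re.search` tries every starting position until one works.
The match spans [5:9] → 'cv x'.

cv x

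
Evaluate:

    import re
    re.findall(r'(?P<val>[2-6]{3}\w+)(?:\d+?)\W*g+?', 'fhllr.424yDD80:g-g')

The pattern matches exactly 3 of a character in [2-6], then one or more of a word character (captured as 'val'); then one or more of a digit (lazy) (non-capturing group); then zero or more of a non-word character, then one or more of the literal 'g' (lazy).
Matches: at [6:16] match '424yDD80:g', group 1 = '424yDD8'.
With a single group, `findall` returns only what that group captured — 1 item.

['424yDD8']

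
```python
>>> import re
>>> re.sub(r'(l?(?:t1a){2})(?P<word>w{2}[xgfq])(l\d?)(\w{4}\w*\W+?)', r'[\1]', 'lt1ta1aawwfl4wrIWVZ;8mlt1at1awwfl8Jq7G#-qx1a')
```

'lt1ta1aawwfl4wrIWVZ;8m[lt1at1a]-qx1a'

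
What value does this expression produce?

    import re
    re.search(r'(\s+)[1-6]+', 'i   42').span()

(1, 6)

This matches one or more of whitespace (captured); then one or more of a character in [1-6].
`re.search` tries every starting position until one works.
The match spans [1:6] → '   42'.
Captured: group 1 = '   '.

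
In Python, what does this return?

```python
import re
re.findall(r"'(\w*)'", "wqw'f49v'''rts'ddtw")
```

['f49v', '']

Because there's exactly one group, `findall` drops the full match and keeps group 1 from each hit.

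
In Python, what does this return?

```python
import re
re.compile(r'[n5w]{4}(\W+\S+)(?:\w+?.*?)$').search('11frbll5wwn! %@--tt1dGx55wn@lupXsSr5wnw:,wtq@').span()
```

The match spans [7:45] → '5wwn! %@--tt1dGx55wn@lupXsSr5wnw:,wtq@'.

(7, 45)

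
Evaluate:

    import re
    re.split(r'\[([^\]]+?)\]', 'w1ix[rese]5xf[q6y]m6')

Matches to split on: at [4:10] → '[rese]'; at [13:18] → '[q6y]'.
The group in the pattern means `split` returns the separators' captures alongside the pieces.

['w1ix', 'rese', '5xf', 'q6y', 'm6']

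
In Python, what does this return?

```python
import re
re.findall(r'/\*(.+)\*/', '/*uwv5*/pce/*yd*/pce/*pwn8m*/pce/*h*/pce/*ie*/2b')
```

['uwv5*/pce/*yd*/pce/*pwn8m*/pce/*h*/pce/*ie']

`findall` collects group 1 from the one match (1 total).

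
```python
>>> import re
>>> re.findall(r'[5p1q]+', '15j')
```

['15']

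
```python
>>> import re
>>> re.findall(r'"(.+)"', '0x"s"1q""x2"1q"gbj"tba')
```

Matches: at [2:19] match '"s"1q""x2"1q"gbj"', group 1 = 's"1q""x2"1q"gbj'.
`findall` collects group 1 from the one match (1 total).

['s"1q""x2"1q"gbj']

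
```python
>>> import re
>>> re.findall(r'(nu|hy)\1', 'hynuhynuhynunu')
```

['nu']

`\1` is not a pattern — it's the concrete string captured by group 1, re-applied verbatim.
Walking the string: at [10:14] match 'nunu', group 1 = 'nu'.
`findall` collects group 1 from the one match (1 total).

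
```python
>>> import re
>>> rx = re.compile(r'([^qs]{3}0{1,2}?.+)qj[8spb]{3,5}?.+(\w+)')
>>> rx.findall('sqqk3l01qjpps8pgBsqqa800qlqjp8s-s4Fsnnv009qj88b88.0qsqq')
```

[('k3l01qjpps8pgBsqqa800qlqjp8s-s4Fsnnv009', 'q')]

This matches exactly 3 of any character except [qs], then 1 to 2 of a literal '0' (lazy), then one or more of any character (captured); then the literal 'qj', then 3 to 5 of one of [8spb] (lazy), then one or more of any character; then one or more of a word character (captured).
Walking the string: at [3:55] match 'k3l01qjpps8pgBsqqa800qlqjp8s-s4Fsnnv009qj88b88.0qsqq', groups = ('k3l01qjpps8pgBsqqa800qlqjp8s-s4Fsnnv009', 'q').
With 2 capturing groups, `findall` returns a 2-tuple per match.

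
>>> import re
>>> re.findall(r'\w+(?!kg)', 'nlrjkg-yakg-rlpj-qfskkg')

['nlrjkg', 'yakg', 'rlpj', 'qfskkg']

The negative lookaround is zero-width — it rules out positions where the adjacent text would match, without consuming anything.
Since nothing is captured, `findall` lists the 4 matched substrings directly.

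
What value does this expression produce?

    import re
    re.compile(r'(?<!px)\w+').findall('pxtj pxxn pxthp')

Because the assertion is negative and zero-width, positions next to the forbidden text are skipped.
Walking the string: at [0:4] → 'pxtj'; at [5:9] → 'pxxn'; at [10:15] → 'pxthp'.
With no groups in the pattern, `findall` gives back each whole match — 3 here.

['pxtj', 'pxxn', 'pxthp']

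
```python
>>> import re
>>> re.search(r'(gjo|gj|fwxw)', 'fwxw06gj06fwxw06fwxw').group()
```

`search` walks the string left to right and returns the first match it finds.
The match spans [0:4] → 'fwxw'.
Captured: group 1 = 'fwxw'.

'fwxw'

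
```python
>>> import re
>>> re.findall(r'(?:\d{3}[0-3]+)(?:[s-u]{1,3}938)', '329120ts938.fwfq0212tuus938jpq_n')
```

['329120ts938']

With no groups in the pattern, `findall` gives back each whole match — 1 here.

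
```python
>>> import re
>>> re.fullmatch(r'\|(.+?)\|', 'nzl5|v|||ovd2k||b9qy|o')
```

`fullmatch` succeeds only if the pattern covers the string from start to end.
Here there's no way to consume every character, so the call returns None.

None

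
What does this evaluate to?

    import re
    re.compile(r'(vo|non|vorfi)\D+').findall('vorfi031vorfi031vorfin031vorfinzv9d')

Alternation isn't longest-match — the leftmost alternative that fits at this position is chosen.
Walking the string: at [0:5] match 'vorfi', group 1 = 'vo'; at [8:13] match 'vorfi', group 1 = 'vo'; at [16:22] match 'vorfin', group 1 = 'vo'; at [25:33] match 'vorfinzv', group 1 = 'vo'.
With a single group, `findall` returns only what that group captured — 4 items.

['vo', 'vo', 'vo', 'vo']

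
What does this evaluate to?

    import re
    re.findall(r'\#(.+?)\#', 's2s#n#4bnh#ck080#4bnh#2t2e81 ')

The `?` after the quantifier makes it lazy — it takes as little as possible before letting the rest of the pattern try.
Scanning left to right: at [3:6] match '#n#', group 1 = 'n'; at [10:17] match '#ck080#', group 1 = 'ck080'.
One capturing group, so `findall` returns just the captured substring from each match — 2 in all.

['n', 'ck080']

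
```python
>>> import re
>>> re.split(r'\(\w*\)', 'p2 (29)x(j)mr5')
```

Splitting on the pattern gives 3 pieces.

['p2 ', 'x', 'mr5']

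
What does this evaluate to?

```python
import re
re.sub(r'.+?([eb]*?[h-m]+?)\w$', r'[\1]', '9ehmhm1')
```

'[ehmhm]'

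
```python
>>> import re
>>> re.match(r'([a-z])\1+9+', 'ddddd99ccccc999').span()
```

(0, 7)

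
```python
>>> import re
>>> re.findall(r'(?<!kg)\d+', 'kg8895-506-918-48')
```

A negative assertion filters positions out without eating any characters.
`findall` yields the raw match text (4 of them) because the pattern has no groups.

['895', '506', '918', '48']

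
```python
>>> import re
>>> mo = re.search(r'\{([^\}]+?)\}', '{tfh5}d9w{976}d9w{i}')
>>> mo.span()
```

(0, 6)

The match spans [0:6] → '{tfh5}'.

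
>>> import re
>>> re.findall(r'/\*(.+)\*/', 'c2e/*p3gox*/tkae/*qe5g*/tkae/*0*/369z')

Because there's exactly one group, `findall` drops the full match and keeps group 1 from the one hit.

['p3gox*/tkae/*qe5g*/tkae/*0']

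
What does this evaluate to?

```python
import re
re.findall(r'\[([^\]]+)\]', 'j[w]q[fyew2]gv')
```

`findall` collects group 1 from each match (2 total).

['w', 'fyew2']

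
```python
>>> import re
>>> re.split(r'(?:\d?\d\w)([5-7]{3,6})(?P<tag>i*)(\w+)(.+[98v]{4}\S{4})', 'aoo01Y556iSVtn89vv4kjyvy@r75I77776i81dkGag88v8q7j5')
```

['aoo', '556', 'i', 'SVtn89vv4kjyvy', '@r75I77776i81dkGag88v8q7j5', '']

This matches optionally a digit, then a digit, then a word character (non-capturing group); then 3 to 6 of a character in [5-7] (captured); then zero or more of a literal 'i' (captured as 'tag'); then one or more of a word character (captured); then one or more of any character, then exactly 4 of one of [98v], then exactly 4 of a non-whitespace character (captured).
Matches to split on: at [3:50] → '01Y556iSVtn89vv4kjyvy@r75I77776i81dkGag88v8q7j5'.
With a capturing group present, the delimiter's captured portion is kept in the result list.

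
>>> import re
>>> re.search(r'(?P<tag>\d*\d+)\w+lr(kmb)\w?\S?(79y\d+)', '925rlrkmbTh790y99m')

The pattern matches zero or more of a digit, then one or more of a digit (captured as 'tag'); then one or more of a word character, then the literal 'lr'; then the literal 'k', then the literal 'mb' (captured); then optionally a word character; then optionally a non-whitespace character; then the literal '79y', then one or more of a digit (captured).
Here no position works, so the call returns None.

None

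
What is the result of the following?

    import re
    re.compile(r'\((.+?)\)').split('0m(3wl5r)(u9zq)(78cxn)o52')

['0m', '3wl5r', '', 'u9zq', '', '78cxn', 'o52']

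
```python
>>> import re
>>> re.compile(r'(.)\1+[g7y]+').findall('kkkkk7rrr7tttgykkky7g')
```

After group 1 captures some text, `\1` only succeeds where that same text appears again.
Matches: at [0:6] match 'kkkkk7', group 1 = 'k'; at [6:10] match 'rrr7', group 1 = 'r'; at [10:15] match 'tttgy', group 1 = 't'; at [15:21] match 'kkky7g', group 1 = 'k'.
`findall` collects group 1 from each match (4 total).

['k', 'r', 't', 'k']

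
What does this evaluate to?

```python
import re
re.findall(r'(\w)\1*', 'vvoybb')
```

`\1` is not a pattern — it's the concrete string captured by group 1, re-applied verbatim.
Scanning left to right: at [0:2] match 'vv', group 1 = 'v'; at [2:3] match 'o', group 1 = 'o'; at [3:4] match 'y', group 1 = 'y'; at [4:6] match 'bb', group 1 = 'b'.
With a single group, `findall` returns only what that group captured — 4 items.

['v', 'o', 'y', 'b']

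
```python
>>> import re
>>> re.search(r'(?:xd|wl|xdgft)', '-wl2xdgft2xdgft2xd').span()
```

(1, 3)

`re.search` tries every starting position until one works.
The match spans [1:3] → 'wl'.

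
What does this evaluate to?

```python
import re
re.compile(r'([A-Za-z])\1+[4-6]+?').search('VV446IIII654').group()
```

A backreference is literal: `\1` must see the identical characters the first group matched.
The match spans [0:3] → 'VV4'.

'VV4'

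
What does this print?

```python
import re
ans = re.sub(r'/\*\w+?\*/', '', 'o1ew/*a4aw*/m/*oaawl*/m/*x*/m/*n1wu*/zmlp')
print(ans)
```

Each match is replaced by ''.

o1ewmmmzmlp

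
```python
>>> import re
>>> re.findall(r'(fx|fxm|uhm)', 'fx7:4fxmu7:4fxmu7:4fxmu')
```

['fx', 'fx', 'fx', 'fx']

The regex engine tests alternatives in the order written; an earlier branch that matches wins even if a later one would match more.
One capturing group, so `findall` returns just the captured substring from each match — 4 in all.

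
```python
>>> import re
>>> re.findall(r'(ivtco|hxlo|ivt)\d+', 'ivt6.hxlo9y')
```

One capturing group, so `findall` returns just the captured substring from each match — 2 in all.

['ivt', 'hxlo']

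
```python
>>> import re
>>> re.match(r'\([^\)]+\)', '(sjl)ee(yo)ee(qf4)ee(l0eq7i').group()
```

'(sjl)'

`match` is anchored at position 0; if the pattern doesn't fit there, it returns None.
The match spans [0:5] → '(sjl)'.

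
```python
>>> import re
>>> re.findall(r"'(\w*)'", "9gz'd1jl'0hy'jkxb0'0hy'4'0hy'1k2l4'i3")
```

Matches: at [3:9] match "'d1jl'", group 1 = 'd1jl'; at [12:19] match "'jkxb0'", group 1 = 'jkxb0'; at [22:25] match "'4'", group 1 = '4'; at [28:35] match "'1k2l4'", group 1 = '1k2l4'.
With a single group, `findall` returns only what that group captured — 4 items.

['d1jl', 'jkxb0', '4', '1k2l4']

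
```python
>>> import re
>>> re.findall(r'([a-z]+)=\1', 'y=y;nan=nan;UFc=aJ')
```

['y', 'nan']

After group 1 captures some text, `\1` only succeeds where that same text appears again.
`findall` collects group 1 from each match (2 total).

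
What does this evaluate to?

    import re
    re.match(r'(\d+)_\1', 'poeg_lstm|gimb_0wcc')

The backreference `\1` re-matches whatever the first group consumed, character for character.
`re.match` only tries the pattern at the start of the string.
Here the string doesn't start with a match, so the call returns None.

None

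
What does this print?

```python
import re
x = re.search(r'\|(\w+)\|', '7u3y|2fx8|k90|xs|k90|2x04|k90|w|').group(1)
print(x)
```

`re.search` scans for the first position where the pattern succeeds.
The match spans [4:10] → '|2fx8|'.
Captured: group 1 = '2fx8'.

2fx8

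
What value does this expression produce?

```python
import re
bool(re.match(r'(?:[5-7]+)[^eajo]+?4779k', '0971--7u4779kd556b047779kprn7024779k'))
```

False

Pattern: one or more of a character in [5-7] (non-capturing group); then one or more of any character except [eajo] (lazy), then the literal '477', then the literal '9k'.
`re.match` won't scan ahead — the pattern has to work from the very first character.
Here the string doesn't start with a match, so the call returns None, and `bool(None)` is False.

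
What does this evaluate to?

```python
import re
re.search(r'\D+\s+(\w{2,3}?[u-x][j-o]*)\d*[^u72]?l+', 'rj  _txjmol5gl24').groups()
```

Pattern: one or more of a non-digit, then one or more of whitespace; then 2 to 3 of a word character (lazy), then a character in [u-x], then zero or more of a character in [j-o] (captured); then zero or more of a digit, then optionally any character except [u72], then one or more of a literal 'l'.
`re.search` tries every starting position until one works.
The match spans [0:14] → 'rj  _txjmol5gl'.
Captured: group 1 = '_txjmol'.

('_txjmol',)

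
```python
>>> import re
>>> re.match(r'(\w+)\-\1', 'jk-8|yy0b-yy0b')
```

A backreference is literal: `\1` must see the identical characters the first group matched.
With `match`, the pattern is implicitly anchored at the beginning.
Here the string doesn't start with a match, so the call returns None.

None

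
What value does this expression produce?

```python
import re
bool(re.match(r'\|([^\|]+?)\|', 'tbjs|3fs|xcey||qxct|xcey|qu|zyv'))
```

`match` is anchored at position 0; if the pattern doesn't fit there, it returns None.
Here the pattern fails at index 0, so the call returns None, and `bool(None)` is False.

False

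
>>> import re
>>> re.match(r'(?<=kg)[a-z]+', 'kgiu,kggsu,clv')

None

`re.match` only tries the pattern at the start of the string.
Here the string doesn't start with a match, so the call returns None.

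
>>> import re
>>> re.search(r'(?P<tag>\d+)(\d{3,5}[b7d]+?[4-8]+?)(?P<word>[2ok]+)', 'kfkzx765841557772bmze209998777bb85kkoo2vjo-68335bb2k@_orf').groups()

This matches one or more of a digit (captured as 'tag'); then 3 to 5 of a digit, then one or more of one of [b7d] (lazy), then one or more of a character in [4-8] (lazy) (captured); then one or more of one of [2ok] (captured as 'word').
`search` walks the string left to right and returns the first match it finds.
The match spans [5:17] → '765841557772'.
Captured: group 1 = '765841', group 2 = '55777', group 3 = '2'.

('765841', '55777', '2')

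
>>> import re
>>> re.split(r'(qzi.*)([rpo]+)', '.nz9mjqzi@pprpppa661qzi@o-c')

['.nz9mj', 'qzi@pprpppa661qzi@', 'o', '-c']

Pattern: the literal 'qzi', then zero or more of any character (captured); then one or more of one of [rpo] (captured).
Matches to split on: at [6:25] → 'qzi@pprpppa661qzi@o'.
The group in the pattern means `split` returns the separators' captures alongside the pieces.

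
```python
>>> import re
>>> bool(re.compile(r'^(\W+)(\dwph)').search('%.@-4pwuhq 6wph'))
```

False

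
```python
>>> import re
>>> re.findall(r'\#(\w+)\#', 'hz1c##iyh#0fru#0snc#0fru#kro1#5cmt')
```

['iyh', '0snc', 'kro1']

Walking the string: at [5:10] match '#iyh#', group 1 = 'iyh'; at [14:20] match '#0snc#', group 1 = '0snc'; at [24:30] match '#kro1#', group 1 = 'kro1'.
One capturing group, so `findall` returns just the captured substring from each match — 3 in all.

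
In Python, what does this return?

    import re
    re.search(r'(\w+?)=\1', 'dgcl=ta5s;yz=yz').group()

'yz=yz'

`\1` is not a pattern — it's the concrete string captured by group 1, re-applied verbatim.
The match spans [10:15] → 'yz=yz'.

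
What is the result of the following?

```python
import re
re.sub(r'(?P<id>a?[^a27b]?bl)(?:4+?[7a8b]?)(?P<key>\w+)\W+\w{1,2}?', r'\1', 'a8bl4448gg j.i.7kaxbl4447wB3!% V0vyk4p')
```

This matches optionally the literal 'a', then optionally any character except [a27b], then the literal 'bl' (captured as 'id'); then one or more of the literal '4' (lazy), then optionally one of [7a8b] (non-capturing group); then one or more of a word character (captured as 'key'); then one or more of a non-word character, then 1 to 2 of a word character (lazy).
Matches: at [0:12] → 'a8bl4448gg j'; at [17:32] → 'axbl4447wB3!% V'.
The replacement refers to a captured group, so each match is rewritten using its own captured text.

'a8bl.i.7kaxbl0vyk4p'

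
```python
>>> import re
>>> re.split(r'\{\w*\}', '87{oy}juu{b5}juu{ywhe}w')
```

['87', 'juu', 'juu', 'w']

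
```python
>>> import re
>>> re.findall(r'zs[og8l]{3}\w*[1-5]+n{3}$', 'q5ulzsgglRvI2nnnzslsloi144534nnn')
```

['zsgglRvI2nnnzslsloi144534nnn']

The pattern matches the literal 'zs', then exactly 3 of one of [og8l]; then zero or more of a word character, then one or more of a character in [1-5], then exactly 3 of the literal 'n'; then anchored at the end.
Scanning left to right: at [4:32] → 'zsgglRvI2nnnzslsloi144534nnn'.
`findall` yields the raw match text (1 of them) because the pattern has no groups.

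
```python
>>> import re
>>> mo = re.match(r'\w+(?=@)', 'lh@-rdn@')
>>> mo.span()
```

Because the assertion is zero-width, the text it checks is not consumed and won't appear in the result.
With `match`, the pattern is implicitly anchored at the beginning.
The match spans [0:2] → 'lh'.

(0, 2)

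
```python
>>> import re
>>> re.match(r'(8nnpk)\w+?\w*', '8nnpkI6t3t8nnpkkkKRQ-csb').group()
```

'8nnpkI6t3t8nnpkkkKRQ'

`re.match` won't scan ahead — the pattern has to work from the very first character.
The match spans [0:20] → '8nnpkI6t3t8nnpkkkKRQ'.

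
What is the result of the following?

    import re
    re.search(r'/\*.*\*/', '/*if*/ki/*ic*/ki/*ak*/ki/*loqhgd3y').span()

(0, 22)

The match spans [0:22] → '/*if*/ki/*ic*/ki/*ak*/'.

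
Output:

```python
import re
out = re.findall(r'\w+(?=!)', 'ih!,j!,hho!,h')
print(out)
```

['ih', 'j', 'hho']

The `(?=…)`/`(?<=…)` assertion just peeks at neighbouring text; it doesn't advance the match position.
Since nothing is captured, `findall` lists the 3 matched substrings directly.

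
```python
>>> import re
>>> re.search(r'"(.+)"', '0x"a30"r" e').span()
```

(2, 9)

The match spans [2:9] → '"a30"r"'.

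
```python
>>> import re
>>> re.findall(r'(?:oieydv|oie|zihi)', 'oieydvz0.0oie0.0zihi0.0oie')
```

`|` is ordered: at each position the engine commits to the first alternative that works.
Since nothing is captured, `findall` lists the 4 matched substrings directly.

['oieydv', 'oie', 'zihi', 'oie']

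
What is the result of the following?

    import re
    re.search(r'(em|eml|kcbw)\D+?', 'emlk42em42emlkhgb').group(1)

The regex engine tests alternatives in the order written; an earlier branch that matches wins even if a later one would match more.
`search` walks the string left to right and returns the first match it finds.
The match spans [0:3] → 'eml'.
Captured: group 1 = 'em'.

'em'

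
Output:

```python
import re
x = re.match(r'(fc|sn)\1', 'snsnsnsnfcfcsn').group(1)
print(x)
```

sn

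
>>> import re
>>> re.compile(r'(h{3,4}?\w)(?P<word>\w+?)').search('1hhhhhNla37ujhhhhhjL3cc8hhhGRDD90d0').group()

A `+?`/`*?`/`{m,n}?` starts at its minimum and grows only as far as needed for what follows to match.
The match spans [1:6] → 'hhhhh'.

'hhhhh'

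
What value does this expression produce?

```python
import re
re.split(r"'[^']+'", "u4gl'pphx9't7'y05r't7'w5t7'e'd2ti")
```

['u4gl', 't7', 't7', "e'd2ti"]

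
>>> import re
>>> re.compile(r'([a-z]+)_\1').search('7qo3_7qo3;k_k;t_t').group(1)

A backreference is literal: `\1` must see the identical characters the first group matched.
`search` walks the string left to right and returns the first match it finds.
The match spans [10:13] → 'k_k'.
Captured: group 1 = 'k'.

'k'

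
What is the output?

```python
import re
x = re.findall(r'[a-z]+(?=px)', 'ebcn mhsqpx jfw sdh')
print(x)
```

['mhsq']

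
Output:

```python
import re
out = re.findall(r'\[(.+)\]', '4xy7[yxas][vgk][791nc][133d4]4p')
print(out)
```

['yxas][vgk][791nc][133d4']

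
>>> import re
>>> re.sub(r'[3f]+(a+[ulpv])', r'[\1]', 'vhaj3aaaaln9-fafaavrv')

Pattern: one or more of one of [3f]; then one or more of the literal 'a', then one of [ulpv] (captured).
Matches: at [4:10] → '3aaaal'; at [15:19] → 'faav'.
The replacement refers to a captured group, so each match is rewritten using its own captured text.

'vhaj[aaaal]n9-fa[aav]rv'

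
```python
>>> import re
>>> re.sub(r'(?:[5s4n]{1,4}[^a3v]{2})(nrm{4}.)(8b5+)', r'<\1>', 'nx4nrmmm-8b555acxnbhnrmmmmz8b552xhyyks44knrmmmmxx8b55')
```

The pattern matches 1 to 4 of one of [5s4n], then exactly 2 of any character except [a3v] (non-capturing group); then the literal 'nr', then exactly 4 of a literal 'm', then any character (captured); then the literal '8b', then one or more of a literal '5' (captured).
Matches: at [17:31] → 'nbhnrmmmmz8b55'.
`\1` in the replacement pulls in group 1's text for each match.

'nx4nrmmm-8b555acx<nrmmmmz>2xhyyks44knrmmmmxx8b55'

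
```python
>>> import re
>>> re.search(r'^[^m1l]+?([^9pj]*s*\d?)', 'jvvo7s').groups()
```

This matches anchored at the start of the string; then one or more of any character except [m1l] (lazy); then zero or more of any character except [9pj], then zero or more of a literal 's', then optionally a digit (captured).
`re.search` tries every starting position until one works.
The match spans [0:6] → 'jvvo7s'.
Captured: group 1 = 'vvo7s'.

('vvo7s',)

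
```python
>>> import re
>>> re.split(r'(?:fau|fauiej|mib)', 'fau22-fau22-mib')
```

Splitting on the pattern gives 4 pieces.

['', '22-', '22-', '']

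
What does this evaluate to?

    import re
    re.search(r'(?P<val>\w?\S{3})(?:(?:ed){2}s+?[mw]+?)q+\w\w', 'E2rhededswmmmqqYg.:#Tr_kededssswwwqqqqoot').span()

(0, 17)

The match spans [0:17] → 'E2rhededswmmmqqYg'.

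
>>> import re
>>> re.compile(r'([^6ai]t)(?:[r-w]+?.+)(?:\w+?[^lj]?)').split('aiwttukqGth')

The pattern matches any character except [6ai], then a literal 't' (captured); then one or more of a character in [r-w] (lazy), then one or more of any character (non-capturing group); then one or more of a word character (lazy), then optionally any character except [lj] (non-capturing group).
The group in the pattern means `split` returns the separators' captures alongside the pieces.

['ai', 'wt', '']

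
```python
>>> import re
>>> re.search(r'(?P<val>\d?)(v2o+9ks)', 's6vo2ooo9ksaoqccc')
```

None

Here no position works, so the call returns None.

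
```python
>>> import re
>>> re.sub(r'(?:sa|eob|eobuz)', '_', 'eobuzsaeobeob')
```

The regex engine tests alternatives in the order written; an earlier branch that matches wins even if a later one would match more.
Matches: at [0:3] → 'eob'; at [5:7] → 'sa'; at [7:10] → 'eob'; at [10:13] → 'eob'.
Every occurrence is swapped for '_'.

'_uz___'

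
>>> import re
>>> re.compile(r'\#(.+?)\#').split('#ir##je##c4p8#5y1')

['', 'ir', '', 'je', '', 'c4p8', '5y1']

Matches to split on: at [0:4] → '#ir#'; at [4:8] → '#je#'; at [8:14] → '#c4p8#'.
`re.split` interleaves the captured-group text with the surrounding fragments.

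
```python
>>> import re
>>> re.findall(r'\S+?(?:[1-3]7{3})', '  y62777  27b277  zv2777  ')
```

The pattern matches one or more of a non-whitespace character (lazy); then a character in [1-3], then exactly 3 of a literal '7' (non-capturing group).
Scanning left to right: at [2:8] → 'y62777'; at [18:24] → 'zv2777'.
With no groups in the pattern, `findall` gives back each whole match — 2 here.

['y62777', 'zv2777']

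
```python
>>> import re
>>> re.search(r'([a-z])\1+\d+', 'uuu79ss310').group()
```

After group 1 captures some text, `\1` only succeeds where that same text appears again.
The match spans [0:5] → 'uuu79'.

'uuu79'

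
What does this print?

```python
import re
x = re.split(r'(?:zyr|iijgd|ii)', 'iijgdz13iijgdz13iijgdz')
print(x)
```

['', 'z13', 'z13', 'z']

`|` is ordered: at each position the engine commits to the first alternative that works.
Matches to split on: at [0:5] → 'iijgd'; at [8:13] → 'iijgd'; at [16:21] → 'iijgd'.
`split` removes every match and returns the 4 fragments in between.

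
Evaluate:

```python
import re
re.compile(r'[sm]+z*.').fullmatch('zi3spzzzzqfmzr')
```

None

For `fullmatch`, every character of the input must be accounted for by the pattern.
Here the pattern can't cover the whole string, so the call returns None.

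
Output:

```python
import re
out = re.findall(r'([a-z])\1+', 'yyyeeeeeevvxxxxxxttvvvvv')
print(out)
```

['y', 'e', 'v', 'x', 't', 'v']

The backreference `\1` re-matches whatever the first group consumed, character for character.
Scanning left to right: at [0:3] match 'yyy', group 1 = 'y'; at [3:9] match 'eeeeee', group 1 = 'e'; at [9:11] match 'vv', group 1 = 'v'; at [11:17] match 'xxxxxx', group 1 = 'x'; at [17:19] match 'tt', group 1 = 't'; ….
With a single group, `findall` returns only what that group captured — 6 items.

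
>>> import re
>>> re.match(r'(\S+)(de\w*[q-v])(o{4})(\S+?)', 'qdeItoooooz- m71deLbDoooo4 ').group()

Pattern: one or more of a non-whitespace character (captured); then the literal 'de', then zero or more of a word character, then a character in [q-v] (captured); then exactly 4 of a literal 'o' (captured); then one or more of a non-whitespace character (lazy) (captured).
Because the quantifier is non-greedy, it stops expanding at the earliest point where the rest of the pattern can succeed.
With `match`, the pattern is implicitly anchored at the beginning.
The match spans [0:10] → 'qdeItooooo'.
Captured: group 1 = 'q', group 2 = 'deIt', group 3 = 'oooo', group 4 = 'o'.

'qdeItooooo'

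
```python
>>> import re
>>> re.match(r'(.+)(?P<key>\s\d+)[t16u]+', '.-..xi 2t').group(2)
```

The match spans [0:9] → '.-..xi 2t'.
Captured: group 1 = '.-..xi', group 2 = ' 2'.

' 2'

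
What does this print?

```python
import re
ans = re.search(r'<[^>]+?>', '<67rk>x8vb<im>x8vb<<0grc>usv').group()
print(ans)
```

<67rk>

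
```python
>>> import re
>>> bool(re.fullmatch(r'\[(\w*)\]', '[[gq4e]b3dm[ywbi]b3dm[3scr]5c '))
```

False

For `fullmatch`, every character of the input must be accounted for by the pattern.
Here the pattern can't cover the whole string, so the call returns None, and `bool(None)` is False.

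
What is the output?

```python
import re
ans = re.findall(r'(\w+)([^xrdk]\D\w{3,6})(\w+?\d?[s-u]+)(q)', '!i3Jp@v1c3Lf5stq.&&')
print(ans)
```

Pattern: one or more of a word character (captured); then any character except [xrdk], then a non-digit, then 3 to 6 of a word character (captured); then one or more of a word character (lazy), then optionally a digit, then one or more of a character in [s-u] (captured); then a literal 'q' (captured).
Scanning left to right: at [1:16] match 'i3Jp@v1c3Lf5stq', groups = ('i3Jp', '@v1c3Lf5', 'st', 'q').
With 4 capturing groups, `findall` returns a 4-tuple per match.

[('i3Jp', '@v1c3Lf5', 'st', 'q')]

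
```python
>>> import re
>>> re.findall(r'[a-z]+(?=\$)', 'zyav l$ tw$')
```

['l', 'tw']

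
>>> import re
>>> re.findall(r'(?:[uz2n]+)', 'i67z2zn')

['z2zn']

The pattern matches one or more of one of [uz2n] (non-capturing group).
Walking the string: at [3:7] → 'z2zn'.
With no groups in the pattern, `findall` gives back each whole match — 1 here.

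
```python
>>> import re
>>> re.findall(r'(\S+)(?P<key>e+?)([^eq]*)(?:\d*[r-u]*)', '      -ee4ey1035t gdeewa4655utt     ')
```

[('-ee4', 'e', 'y1035t gd'), ('e', 'e', 'wa4655utt     ')]

The pattern matches one or more of a non-whitespace character (captured); then one or more of a literal 'e' (lazy) (captured as 'key'); then zero or more of any character except [eq] (captured); then zero or more of a digit, then zero or more of a character in [r-u] (non-capturing group).
Matches: at [6:20] match '-ee4ey1035t gd', groups = ('-ee4', 'e', 'y1035t gd'); at [20:36] match 'eewa4655utt     ', groups = ('e', 'e', 'wa4655utt     ').
3 groups means each result is a tuple of 3 captured strings — 2 here.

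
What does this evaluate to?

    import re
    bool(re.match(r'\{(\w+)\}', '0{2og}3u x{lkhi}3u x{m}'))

False

`re.match` only tries the pattern at the start of the string.
Here the string doesn't start with a match, so the call returns None, and `bool(None)` is False.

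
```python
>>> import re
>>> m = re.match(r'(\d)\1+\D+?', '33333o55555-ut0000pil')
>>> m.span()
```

With `match`, the pattern is implicitly anchored at the beginning.
The match spans [0:6] → '33333o'.

(0, 6)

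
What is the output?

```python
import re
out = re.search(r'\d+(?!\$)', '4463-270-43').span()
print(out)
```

`(?!…)`/`(?<!…)` only lets a position through if the neighbouring text does NOT match; no characters are consumed.
`re.search` scans for the first position where the pattern succeeds.
The match spans [0:4] → '4463'.

(0, 4)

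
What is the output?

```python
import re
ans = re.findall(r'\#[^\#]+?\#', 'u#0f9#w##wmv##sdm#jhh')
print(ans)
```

['#0f9#', '#wmv#', '#sdm#']

`findall` yields the raw match text (3 of them) because the pattern has no groups.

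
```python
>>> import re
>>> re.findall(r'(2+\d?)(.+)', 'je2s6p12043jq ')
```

[('2', 's6p12043jq ')]

The pattern matches one or more of the literal '2', then optionally a digit (captured); then one or more of any character (captured).
Multiple groups make `findall` return tuples — one 2-tuple for the one match.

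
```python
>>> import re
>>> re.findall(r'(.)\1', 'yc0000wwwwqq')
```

['0', '0', 'w', 'w', 'q']

A backreference is literal: `\1` must see the identical characters the first group matched.
Matches: at [2:4] match '00', group 1 = '0'; at [4:6] match '00', group 1 = '0'; at [6:8] match 'ww', group 1 = 'w'; at [8:10] match 'ww', group 1 = 'w'; at [10:12] match 'qq', group 1 = 'q'.
With a single group, `findall` returns only what that group captured — 5 items.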